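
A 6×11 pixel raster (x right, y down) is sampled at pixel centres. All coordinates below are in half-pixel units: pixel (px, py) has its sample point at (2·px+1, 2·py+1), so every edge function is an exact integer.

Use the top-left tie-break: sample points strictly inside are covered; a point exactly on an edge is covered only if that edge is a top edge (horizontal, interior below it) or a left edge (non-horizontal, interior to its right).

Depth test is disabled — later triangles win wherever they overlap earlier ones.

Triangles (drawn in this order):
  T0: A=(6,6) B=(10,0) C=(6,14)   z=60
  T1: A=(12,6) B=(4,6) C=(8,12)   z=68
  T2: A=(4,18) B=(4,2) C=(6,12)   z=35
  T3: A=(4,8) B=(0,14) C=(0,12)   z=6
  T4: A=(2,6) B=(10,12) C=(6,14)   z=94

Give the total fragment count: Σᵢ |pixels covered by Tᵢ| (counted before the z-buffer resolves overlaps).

T0:
  2·area = 32
  edge (6, 6)→(10, 0): d=(4,-6) top-left  bias=+0
  edge (10, 0)→(6, 14): d=(-4,14) right/bottom  bias=-1
  edge (6, 14)→(6, 6): d=(0,-8) top-left  bias=+0
    (4,1)@(9, 3): e=[6,2,24] → #
    (5,1)@(11, 3): e=[18,-26,40] → ·
    (3,2)@(7, 5): e=[2,22,8] → #
    (4,2)@(9, 5): e=[14,-6,24] → ·
    (3,3)@(7, 7): e=[10,14,8] → #
    (4,3)@(9, 7): e=[22,-14,24] → ·
    (3,4)@(7, 9): e=[18,6,8] → #
    (4,4)@(9, 9): e=[30,-22,24] → ·
    (3,5)@(7, 11): e=[26,-2,8] → ·
  covered (4 px):
    · · · · · ·
    · · · · # ·
    · · · # · ·
    · · · # · ·
    · · · # · ·
    · · · · · ·
    · · · · · ·
    · · · · · ·
    · · · · · ·
    · · · · · ·
    · · · · · ·
T1:
  2·area = 48  (B↔C swapped to make it positive)
  edge (12, 6)→(8, 12): d=(-4,6) right/bottom  bias=-1
  edge (8, 12)→(4, 6): d=(-4,-6) top-left  bias=+0
  edge (4, 6)→(12, 6): d=(8,0) top-left  bias=+0
    (2,3)@(5, 7): e=[38,2,8] → #
    (3,3)@(7, 7): e=[26,14,8] → #
    (4,3)@(9, 7): e=[14,26,8] → #
    (5,3)@(11, 7): e=[2,38,8] → #
    (2,4)@(5, 9): e=[30,-6,24] → ·
    (3,4)@(7, 9): e=[18,6,24] → #
    (5,4)@(11, 9): e=[-6,30,24] → ·
    (3,5)@(7, 11): e=[10,-2,40] → ·
    (4,5)@(9, 11): e=[-2,10,40] → ·
  covered (6 px):
    · · · · · ·
    · · · · · ·
    · · · · · ·
    · · # # # #
    · · · # # ·
    · · · · · ·
    · · · · · ·
    · · · · · ·
    · · · · · ·
    · · · · · ·
    · · · · · ·
T2:
  2·area = 32
  edge (4, 18)→(4, 2): d=(0,-16) top-left  bias=+0
  edge (4, 2)→(6, 12): d=(2,10) right/bottom  bias=-1
  edge (6, 12)→(4, 18): d=(-2,6) right/bottom  bias=-1
    (4,1)@(9, 3): e=[80,-48,0] → ·  [on edge]
    (2,3)@(5, 7): e=[16,0,16] → ·  [on edge]
    (2,4)@(5, 9): e=[16,4,12] → #
    (3,4)@(7, 9): e=[48,-16,0] → ·  [on edge]
    (2,5)@(5, 11): e=[16,8,8] → #
    (3,5)@(7, 11): e=[48,-12,-4] → ·
    (2,6)@(5, 13): e=[16,12,4] → #
    (3,6)@(7, 13): e=[48,-8,-8] → ·
    (2,7)@(5, 15): e=[16,16,0] → ·  [on edge]
    (3,8)@(7, 17): e=[48,0,-16] → ·  [on edge]
    (1,10)@(3, 21): e=[-16,48,0] → ·  [on edge]
  covered (3 px):
    · · · · · ·
    · · · · · ·
    · · · · · ·
    · · · · · ·
    · · # · · ·
    · · # · · ·
    · · # · · ·
    · · · · · ·
    · · · · · ·
    · · · · · ·
    · · · · · ·
T3:
  2·area = 8
  edge (4, 8)→(0, 14): d=(-4,6) right/bottom  bias=-1
  edge (0, 14)→(0, 12): d=(0,-2) top-left  bias=+0
  edge (0, 12)→(4, 8): d=(4,-4) top-left  bias=+0
    (5,0)@(11, 1): e=[-14,22,0] → ·  [on edge]
    (4,1)@(9, 3): e=[-10,18,0] → ·  [on edge]
    (3,2)@(7, 5): e=[-6,14,0] → ·  [on edge]
    (2,3)@(5, 7): e=[-2,10,0] → ·  [on edge]
    (1,4)@(3, 9): e=[2,6,0] → #  [on edge]
    (2,4)@(5, 9): e=[-10,10,8] → ·
    (0,5)@(1, 11): e=[6,2,0] → #  [on edge]
    (1,5)@(3, 11): e=[-6,6,8] → ·
    (0,6)@(1, 13): e=[-2,2,8] → ·
  covered (2 px):
    · · · · · ·
    · · · · · ·
    · · · · · ·
    · · · · · ·
    · # · · · ·
    # · · · · ·
    · · · · · ·
    · · · · · ·
    · · · · · ·
    · · · · · ·
    · · · · · ·
T4:
  2·area = 40
  edge (2, 6)→(10, 12): d=(8,6) right/bottom  bias=-1
  edge (10, 12)→(6, 14): d=(-4,2) right/bottom  bias=-1
  edge (6, 14)→(2, 6): d=(-4,-8) top-left  bias=+0
    (1,3)@(3, 7): e=[2,34,4] → #
    (2,3)@(5, 7): e=[-10,30,20] → ·
    (1,4)@(3, 9): e=[18,26,-4] → ·
    (2,4)@(5, 9): e=[6,22,12] → #
    (3,4)@(7, 9): e=[-6,18,28] → ·
    (2,5)@(5, 11): e=[22,14,4] → #
    (3,5)@(7, 11): e=[10,10,20] → #
    (4,5)@(9, 11): e=[-2,6,36] → ·
    (2,6)@(5, 13): e=[38,6,-4] → ·
    (3,6)@(7, 13): e=[26,2,12] → #
    (4,6)@(9, 13): e=[14,-2,28] → ·
    (3,7)@(7, 15): e=[42,-6,4] → ·
  covered (5 px):
    · · · · · ·
    · · · · · ·
    · · · · · ·
    · # · · · ·
    · · # · · ·
    · · # # · ·
    · · · # · ·
    · · · · · ·
    · · · · · ·
    · · · · · ·
    · · · · · ·

Result: 20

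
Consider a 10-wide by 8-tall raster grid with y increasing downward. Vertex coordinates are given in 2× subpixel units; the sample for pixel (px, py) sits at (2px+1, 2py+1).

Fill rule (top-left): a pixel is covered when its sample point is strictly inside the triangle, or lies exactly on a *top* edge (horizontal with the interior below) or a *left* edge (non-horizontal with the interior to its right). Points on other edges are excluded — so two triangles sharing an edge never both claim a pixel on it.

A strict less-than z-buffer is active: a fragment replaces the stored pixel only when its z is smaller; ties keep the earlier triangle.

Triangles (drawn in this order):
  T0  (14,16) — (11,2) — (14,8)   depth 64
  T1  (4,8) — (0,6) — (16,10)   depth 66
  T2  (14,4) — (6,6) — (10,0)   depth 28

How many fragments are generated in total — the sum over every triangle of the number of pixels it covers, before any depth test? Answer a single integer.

T0:
  2·area = 24
  edge (14, 16)→(11, 2): d=(-3,-14) top-left  bias=+0
  edge (11, 2)→(14, 8): d=(3,6) right/bottom  bias=-1
  edge (14, 8)→(14, 16): d=(0,8) right/bottom  bias=-1
    (6,3)@(13, 7): e=[13,3,8] → #
    (7,3)@(15, 7): e=[41,-9,-8] → ·
    (6,4)@(13, 9): e=[7,9,8] → #
    (7,4)@(15, 9): e=[35,-3,-8] → ·
    (6,5)@(13, 11): e=[1,15,8] → #
    (7,5)@(15, 11): e=[29,3,-8] → ·
    (6,6)@(13, 13): e=[-5,21,8] → ·
  covered (3 px):
    · · · · · · · · · ·
    · · · · · · · · · ·
    · · · · · · · · · ·
    · · · · · · # · · ·
    · · · · · · # · · ·
    · · · · · · # · · ·
    · · · · · · · · · ·
    · · · · · · · · · ·
T1:
  2·area = 16
  edge (4, 8)→(0, 6): d=(-4,-2) top-left  bias=+0
  edge (0, 6)→(16, 10): d=(16,4) right/bottom  bias=-1
  edge (16, 10)→(4, 8): d=(-12,-2) top-left  bias=+0
    (1,3)@(3, 7): e=[2,4,10] → #
    (2,3)@(5, 7): e=[6,-4,14] → ·
    (1,4)@(3, 9): e=[-6,36,-14] → ·
    (5,4)@(11, 9): e=[10,4,2] → #
    (6,4)@(13, 9): e=[14,-4,6] → ·
    (5,5)@(11, 11): e=[2,36,-22] → ·
  covered (2 px):
    · · · · · · · · · ·
    · · · · · · · · · ·
    · · · · · · · · · ·
    · # · · · · · · · ·
    · · · · · # · · · ·
    · · · · · · · · · ·
    · · · · · · · · · ·
    · · · · · · · · · ·
T2:
  2·area = 40
  edge (14, 4)→(6, 6): d=(-8,2) right/bottom  bias=-1
  edge (6, 6)→(10, 0): d=(4,-6) top-left  bias=+0
  edge (10, 0)→(14, 4): d=(4,4) right/bottom  bias=-1
    (5,0)@(11, 1): e=[30,10,0] → ·  [on edge]
    (4,1)@(9, 3): e=[18,6,16] → #
    (5,1)@(11, 3): e=[14,18,8] → #
    (6,1)@(13, 3): e=[10,30,0] → ·  [on edge]
    (3,2)@(7, 5): e=[6,2,32] → #
    (5,2)@(11, 5): e=[-2,26,16] → ·
    (7,2)@(15, 5): e=[-10,50,0] → ·  [on edge]
    (3,3)@(7, 7): e=[-10,10,40] → ·
    (4,3)@(9, 7): e=[-14,22,32] → ·
    (8,3)@(17, 7): e=[-30,70,0] → ·  [on edge]
    (9,4)@(19, 9): e=[-50,90,0] → ·  [on edge]
  covered (4 px):
    · · · · · · · · · ·
    · · · · # # · · · ·
    · · · # # · · · · ·
    · · · · · · · · · ·
    · · · · · · · · · ·
    · · · · · · · · · ·
    · · · · · · · · · ·
    · · · · · · · · · ·

Result: 9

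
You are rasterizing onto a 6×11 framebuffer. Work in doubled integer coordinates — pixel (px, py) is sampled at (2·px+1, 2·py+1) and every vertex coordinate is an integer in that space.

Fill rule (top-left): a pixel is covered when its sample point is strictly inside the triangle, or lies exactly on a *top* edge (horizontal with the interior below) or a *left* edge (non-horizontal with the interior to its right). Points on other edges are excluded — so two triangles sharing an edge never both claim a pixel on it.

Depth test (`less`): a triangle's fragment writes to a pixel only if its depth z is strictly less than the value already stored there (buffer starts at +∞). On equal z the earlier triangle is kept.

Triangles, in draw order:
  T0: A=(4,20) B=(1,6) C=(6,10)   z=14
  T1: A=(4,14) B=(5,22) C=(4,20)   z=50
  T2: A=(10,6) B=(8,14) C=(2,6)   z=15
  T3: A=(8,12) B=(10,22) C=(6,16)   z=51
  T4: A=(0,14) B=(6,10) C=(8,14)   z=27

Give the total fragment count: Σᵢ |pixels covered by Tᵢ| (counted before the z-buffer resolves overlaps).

T0:
  2·area = 58
  edge (4, 20)→(1, 6): d=(-3,-14) top-left  bias=+0
  edge (1, 6)→(6, 10): d=(5,4) right/bottom  bias=-1
  edge (6, 10)→(4, 20): d=(-2,10) right/bottom  bias=-1
    (3,2)@(7, 5): e=[87,-29,0] → .  [on edge]
    (1,4)@(3, 9): e=[19,7,32] → X
    (2,4)@(5, 9): e=[47,-1,12] → .
    (1,5)@(3, 11): e=[13,17,28] → X
    (2,5)@(5, 11): e=[41,9,8] → X
    (3,5)@(7, 11): e=[69,1,-12] → .
    (1,6)@(3, 13): e=[7,27,24] → X
    (3,6)@(7, 13): e=[63,11,-16] → .
    (1,7)@(3, 15): e=[1,37,20] → X
    (2,7)@(5, 15): e=[29,29,0] → .  [on edge]
    (1,8)@(3, 17): e=[-5,47,16] → .
  covered (6 px):
    . . . . . .
    . . . . . .
    . . . . . .
    . . . . . .
    . X . . . .
    . X X . . .
    . X X . . .
    . X . . . .
    . . . . . .
    . . . . . .
    . . . . . .
T1:
  2·area = 6
  edge (4, 14)→(5, 22): d=(1,8) right/bottom  bias=-1
  edge (5, 22)→(4, 20): d=(-1,-2) top-left  bias=+0
  edge (4, 20)→(4, 14): d=(0,-6) top-left  bias=+0
  covered (0 px):
    . . . . . .
    . . . . . .
    . . . . . .
    . . . . . .
    . . . . . .
    . . . . . .
    . . . . . .
    . . . . . .
    . . . . . .
    . . . . . .
    . . . . . .
T2:
  2·area = 64
  edge (10, 6)→(8, 14): d=(-2,8) right/bottom  bias=-1
  edge (8, 14)→(2, 6): d=(-6,-8) top-left  bias=+0
  edge (2, 6)→(10, 6): d=(8,0) top-left  bias=+0
    (1,3)@(3, 7): e=[54,2,8] → X
    (2,3)@(5, 7): e=[38,18,8] → X
    (3,3)@(7, 7): e=[22,34,8] → X
    (4,3)@(9, 7): e=[6,50,8] → X
    (5,3)@(11, 7): e=[-10,66,8] → .
    (1,4)@(3, 9): e=[50,-10,24] → .
    (2,4)@(5, 9): e=[34,6,24] → X
    (5,4)@(11, 9): e=[-14,54,24] → .
    (2,5)@(5, 11): e=[30,-6,40] → .
    (3,5)@(7, 11): e=[14,10,40] → X
    (4,5)@(9, 11): e=[-2,26,40] → .
    (3,6)@(7, 13): e=[10,-2,56] → .
  covered (8 px):
    . . . . . .
    . . . . . .
    . . . . . .
    . X X X X .
    . . X X X .
    . . . X . .
    . . . . . .
    . . . . . .
    . . . . . .
    . . . . . .
    . . . . . .
T3:
  2·area = 28
  edge (8, 12)→(10, 22): d=(2,10) right/bottom  bias=-1
  edge (10, 22)→(6, 16): d=(-4,-6) top-left  bias=+0
  edge (6, 16)→(8, 12): d=(2,-4) top-left  bias=+0
    (3,3)@(7, 7): e=[0,42,-14] → .  [on edge]
    (3,7)@(7, 15): e=[16,10,2] → X
    (4,7)@(9, 15): e=[-4,22,10] → .
    (3,8)@(7, 17): e=[20,2,6] → X
    (4,8)@(9, 17): e=[0,14,14] → .  [on edge]
    (3,9)@(7, 19): e=[24,-6,10] → .
    (4,9)@(9, 19): e=[4,6,18] → X
    (5,9)@(11, 19): e=[-16,18,26] → .
    (4,10)@(9, 21): e=[8,-2,22] → .
  covered (3 px):
    . . . . . .
    . . . . . .
    . . . . . .
    . . . . . .
    . . . . . .
    . . . . . .
    . . . . . .
    . . . X . .
    . . . X . .
    . . . . X .
    . . . . . .
T4:
  2·area = 32
  edge (0, 14)→(6, 10): d=(6,-4) top-left  bias=+0
  edge (6, 10)→(8, 14): d=(2,4) right/bottom  bias=-1
  edge (8, 14)→(0, 14): d=(-8,0) right/bottom  bias=-1
    (2,5)@(5, 11): e=[2,6,24] → X
    (3,5)@(7, 11): e=[10,-2,24] → .
    (1,6)@(3, 13): e=[6,18,8] → X
    (3,6)@(7, 13): e=[22,2,8] → X
    (4,6)@(9, 13): e=[30,-6,8] → .
    (1,7)@(3, 15): e=[18,22,-8] → .
    (2,7)@(5, 15): e=[26,14,-8] → .
    (3,7)@(7, 15): e=[34,6,-8] → .
  covered (4 px):
    . . . . . .
    . . . . . .
    . . . . . .
    . . . . . .
    . . . . . .
    . . X . . .
    . X X X . .
    . . . . . .
    . . . . . .
    . . . . . .
    . . . . . .

Result: 21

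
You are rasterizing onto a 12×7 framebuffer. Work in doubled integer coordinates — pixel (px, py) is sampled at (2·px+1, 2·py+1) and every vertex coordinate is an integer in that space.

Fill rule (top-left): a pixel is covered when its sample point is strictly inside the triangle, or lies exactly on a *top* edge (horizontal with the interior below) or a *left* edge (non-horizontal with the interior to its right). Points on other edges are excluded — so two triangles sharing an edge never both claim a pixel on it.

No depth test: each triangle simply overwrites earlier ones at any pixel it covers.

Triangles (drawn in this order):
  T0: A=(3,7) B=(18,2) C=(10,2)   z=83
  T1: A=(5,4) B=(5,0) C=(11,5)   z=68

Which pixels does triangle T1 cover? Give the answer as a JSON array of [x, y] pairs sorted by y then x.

T0:
  2·area = 40  (B↔C swapped to make it positive)
  edge (3, 7)→(10, 2): d=(7,-5) top-left  bias=+0
  edge (10, 2)→(18, 2): d=(8,0) top-left  bias=+0
  edge (18, 2)→(3, 7): d=(-15,5) right/bottom  bias=-1
    (10,0)@(21, 1): e=[48,-8,0] → ·  [on edge]
    (4,1)@(9, 3): e=[2,8,30] → █
    (5,1)@(11, 3): e=[12,8,20] → █
    (6,1)@(13, 3): e=[22,8,10] → █
    (7,1)@(15, 3): e=[32,8,0] → ·  [on edge]
    (3,2)@(7, 5): e=[6,24,10] → █
    (4,2)@(9, 5): e=[16,24,0] → ·  [on edge]
    (5,2)@(11, 5): e=[26,24,-10] → ·
    (6,2)@(13, 5): e=[36,24,-20] → ·
    (1,3)@(3, 7): e=[0,40,0] → ·  [on edge]
    (3,3)@(7, 7): e=[20,40,-20] → ·
  covered (4 px):
    · · · · · · · · · · · ·
    · · · · █ █ █ · · · · ·
    · · · █ · · · · · · · ·
    · · · · · · · · · · · ·
    · · · · · · · · · · · ·
    · · · · · · · · · · · ·
    · · · · · · · · · · · ·
T1:
  2·area = 24
  edge (5, 4)→(5, 0): d=(0,-4) top-left  bias=+0
  edge (5, 0)→(11, 5): d=(6,5) right/bottom  bias=-1
  edge (11, 5)→(5, 4): d=(-6,-1) top-left  bias=+0
    (2,0)@(5, 1): e=[0,6,18] → █  [on edge]
    (3,0)@(7, 1): e=[8,-4,20] → ·
    (2,1)@(5, 3): e=[0,18,6] → █  [on edge]
    (3,1)@(7, 3): e=[8,8,8] → █
    (4,1)@(9, 3): e=[16,-2,10] → ·
    (2,2)@(5, 5): e=[0,30,-6] → ·  [on edge]
    (3,2)@(7, 5): e=[8,20,-4] → ·
    (5,2)@(11, 5): e=[24,0,0] → ·  [on edge]
    (2,3)@(5, 7): e=[0,42,-18] → ·  [on edge]
    (11,3)@(23, 7): e=[72,-48,0] → ·  [on edge]
    (2,4)@(5, 9): e=[0,54,-30] → ·  [on edge]
    (2,5)@(5, 11): e=[0,66,-42] → ·  [on edge]
    (2,6)@(5, 13): e=[0,78,-54] → ·  [on edge]
  covered (3 px):
    · · █ · · · · · · · · ·
    · · █ █ · · · · · · · ·
    · · · · · · · · · · · ·
    · · · · · · · · · · · ·
    · · · · · · · · · · · ·
    · · · · · · · · · · · ·
    · · · · · · · · · · · ·

Answer: [[2,0],[2,1],[3,1]]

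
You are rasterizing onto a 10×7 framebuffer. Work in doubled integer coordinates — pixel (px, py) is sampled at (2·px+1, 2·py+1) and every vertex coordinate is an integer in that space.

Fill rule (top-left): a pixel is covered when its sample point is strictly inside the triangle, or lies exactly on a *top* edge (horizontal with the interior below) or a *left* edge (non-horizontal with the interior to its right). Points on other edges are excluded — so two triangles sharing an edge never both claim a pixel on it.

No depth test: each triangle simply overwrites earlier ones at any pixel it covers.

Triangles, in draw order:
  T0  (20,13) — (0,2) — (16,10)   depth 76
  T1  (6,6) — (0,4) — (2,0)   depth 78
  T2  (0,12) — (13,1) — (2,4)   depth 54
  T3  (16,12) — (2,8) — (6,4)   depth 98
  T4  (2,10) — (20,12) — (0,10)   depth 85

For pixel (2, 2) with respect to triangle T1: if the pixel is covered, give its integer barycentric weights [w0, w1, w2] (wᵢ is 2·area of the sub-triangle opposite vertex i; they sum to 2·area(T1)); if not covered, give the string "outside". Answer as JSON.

T0:
  2·area = 16
  edge (20, 13)→(0, 2): d=(-20,-11) top-left  bias=+0
  edge (0, 2)→(16, 10): d=(16,8) right/bottom  bias=-1
  edge (16, 10)→(20, 13): d=(4,3) right/bottom  bias=-1
    (6,4)@(13, 9): e=[3,8,5] → X
    (7,4)@(15, 9): e=[25,-8,-1] → .
    (6,5)@(13, 11): e=[-37,40,13] → .
    (8,5)@(17, 11): e=[7,8,1] → X
    (9,5)@(19, 11): e=[29,-8,-5] → .
    (8,6)@(17, 13): e=[-33,40,9] → .
  covered (2 px):
    . . . . . . . . . .
    . . . . . . . . . .
    . . . . . . . . . .
    . . . . . . . . . .
    . . . . . . X . . .
    . . . . . . . . X .
    . . . . . . . . . .
T1:
  2·area = 28
  edge (6, 6)→(0, 4): d=(-6,-2) top-left  bias=+0
  edge (0, 4)→(2, 0): d=(2,-4) top-left  bias=+0
  edge (2, 0)→(6, 6): d=(4,6) right/bottom  bias=-1
    (0,1)@(1, 3): e=[8,2,18] → X
    (1,1)@(3, 3): e=[12,10,6] → X
    (2,1)@(5, 3): e=[16,18,-6] → .
    (0,2)@(1, 5): e=[-4,6,26] → .
    (1,2)@(3, 5): e=[0,14,14] → X  [on edge]
    (2,2)@(5, 5): e=[4,22,2] → X
    (3,2)@(7, 5): e=[8,30,-10] → .
    (1,3)@(3, 7): e=[-12,18,22] → .
    (2,3)@(5, 7): e=[-8,26,10] → .
    (4,3)@(9, 7): e=[0,42,-14] → .  [on edge]
    (7,4)@(15, 9): e=[0,70,-42] → .  [on edge]
  covered (4 px):
    . . . . . . . . . .
    X X . . . . . . . .
    . X X . . . . . . .
    . . . . . . . . . .
    . . . . . . . . . .
    . . . . . . . . . .
    . . . . . . . . . .
T2:
  2·area = 82  (B↔C swapped to make it positive)
  edge (0, 12)→(2, 4): d=(2,-8) top-left  bias=+0
  edge (2, 4)→(13, 1): d=(11,-3) top-left  bias=+0
  edge (13, 1)→(0, 12): d=(-13,11) right/bottom  bias=-1
    (6,0)@(13, 1): e=[82,0,0] → .  [on edge]
    (3,1)@(7, 3): e=[38,4,40] → X
    (4,1)@(9, 3): e=[54,10,18] → X
    (5,1)@(11, 3): e=[70,16,-4] → .
    (1,2)@(3, 5): e=[10,14,58] → X
    (2,2)@(5, 5): e=[26,20,36] → X
    (4,2)@(9, 5): e=[58,32,-8] → .
    (1,3)@(3, 7): e=[14,36,32] → X
    (3,3)@(7, 7): e=[46,48,-12] → .
    (0,4)@(1, 9): e=[2,52,28] → X
    (2,4)@(5, 9): e=[34,64,-16] → .
    (0,5)@(1, 11): e=[6,74,2] → X
  covered (10 px):
    . . . . . . . . . .
    . . . X X . . . . .
    . X X X . . . . . .
    . X X . . . . . . .
    X X . . . . . . . .
    X . . . . . . . . .
    . . . . . . . . . .
T3:
  2·area = 72
  edge (16, 12)→(2, 8): d=(-14,-4) top-left  bias=+0
  edge (2, 8)→(6, 4): d=(4,-4) top-left  bias=+0
  edge (6, 4)→(16, 12): d=(10,8) right/bottom  bias=-1
    (4,0)@(9, 1): e=[126,0,-54] → .  [on edge]
    (3,1)@(7, 3): e=[90,0,-18] → .  [on edge]
    (2,2)@(5, 5): e=[54,0,18] → X  [on edge]
    (3,2)@(7, 5): e=[62,8,2] → X
    (4,2)@(9, 5): e=[70,16,-14] → .
    (1,3)@(3, 7): e=[18,0,54] → X  [on edge]
    (4,3)@(9, 7): e=[42,24,6] → X
    (5,3)@(11, 7): e=[50,32,-10] → .
    (0,4)@(1, 9): e=[-18,0,90] → .  [on edge]
    (1,4)@(3, 9): e=[-10,8,74] → .
    (2,4)@(5, 9): e=[-2,16,58] → .
    (3,4)@(7, 9): e=[6,24,42] → X
  covered (10 px):
    . . . . . . . . . .
    . . . . . . . . . .
    . . X X . . . . . .
    . X X X X . . . . .
    . . . X X X . . . .
    . . . . . . X . . .
    . . . . . . . . . .
T4:
  2·area = 4
  edge (2, 10)→(20, 12): d=(18,2) right/bottom  bias=-1
  edge (20, 12)→(0, 10): d=(-20,-2) top-left  bias=+0
  edge (0, 10)→(2, 10): d=(2,0) top-left  bias=+0
    (5,5)@(11, 11): e=[0,2,2] → .  [on edge]
  covered (0 px):
    . . . . . . . . . .
    . . . . . . . . . .
    . . . . . . . . . .
    . . . . . . . . . .
    . . . . . . . . . .
    . . . . . . . . . .
    . . . . . . . . . .

Answer: [22,2,4]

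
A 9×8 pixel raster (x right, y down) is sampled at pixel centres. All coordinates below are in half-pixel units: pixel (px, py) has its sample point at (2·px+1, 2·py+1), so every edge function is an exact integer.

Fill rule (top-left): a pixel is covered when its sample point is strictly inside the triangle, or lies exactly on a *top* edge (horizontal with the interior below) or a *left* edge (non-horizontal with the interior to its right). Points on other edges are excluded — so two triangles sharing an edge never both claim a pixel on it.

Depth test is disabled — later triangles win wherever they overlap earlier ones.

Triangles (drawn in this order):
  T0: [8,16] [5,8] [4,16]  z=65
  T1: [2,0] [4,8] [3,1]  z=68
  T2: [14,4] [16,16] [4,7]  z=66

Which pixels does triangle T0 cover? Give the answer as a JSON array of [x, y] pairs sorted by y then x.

T0:
  2·area = 32  (B↔C swapped to make it positive)
  edge (8, 16)→(4, 16): d=(-4,0) right/bottom  bias=-1
  edge (4, 16)→(5, 8): d=(1,-8) top-left  bias=+0
  edge (5, 8)→(8, 16): d=(3,8) right/bottom  bias=-1
    (2,4)@(5, 9): e=[28,1,3] → X
    (3,4)@(7, 9): e=[28,17,-13] → .
    (2,5)@(5, 11): e=[20,3,9] → X
    (3,5)@(7, 11): e=[20,19,-7] → .
    (2,6)@(5, 13): e=[12,5,15] → X
    (3,6)@(7, 13): e=[12,21,-1] → .
    (2,7)@(5, 15): e=[4,7,21] → X
    (3,7)@(7, 15): e=[4,23,5] → X
    (4,7)@(9, 15): e=[4,39,-11] → .
  covered (5 px):
    . . . . . . . . .
    . . . . . . . . .
    . . . . . . . . .
    . . . . . . . . .
    . . X . . . . . .
    . . X . . . . . .
    . . X . . . . . .
    . . X X . . . . .
T1:
  2·area = 6  (B↔C swapped to make it positive)
  edge (2, 0)→(3, 1): d=(1,1) right/bottom  bias=-1
  edge (3, 1)→(4, 8): d=(1,7) right/bottom  bias=-1
  edge (4, 8)→(2, 0): d=(-2,-8) top-left  bias=+0
    (1,0)@(3, 1): e=[0,0,6] → .  [on edge]
    (1,1)@(3, 3): e=[2,2,2] → X
    (2,1)@(5, 3): e=[0,-12,18] → .  [on edge]
    (1,2)@(3, 5): e=[4,4,-2] → .
    (3,2)@(7, 5): e=[0,-24,30] → .  [on edge]
    (4,3)@(9, 7): e=[0,-36,42] → .  [on edge]
    (5,4)@(11, 9): e=[0,-48,54] → .  [on edge]
    (6,5)@(13, 11): e=[0,-60,66] → .  [on edge]
    (7,6)@(15, 13): e=[0,-72,78] → .  [on edge]
    (2,7)@(5, 15): e=[12,0,-6] → .  [on edge]
    (8,7)@(17, 15): e=[0,-84,90] → .  [on edge]
  covered (1 px):
    . . . . . . . . .
    . X . . . . . . .
    . . . . . . . . .
    . . . . . . . . .
    . . . . . . . . .
    . . . . . . . . .
    . . . . . . . . .
    . . . . . . . . .
T2:
  2·area = 126
  edge (14, 4)→(16, 16): d=(2,12) right/bottom  bias=-1
  edge (16, 16)→(4, 7): d=(-12,-9) top-left  bias=+0
  edge (4, 7)→(14, 4): d=(10,-3) top-left  bias=+0
    (5,2)@(11, 5): e=[38,87,1] → X
    (6,2)@(13, 5): e=[14,105,7] → X
    (7,2)@(15, 5): e=[-10,123,13] → .
    (2,3)@(5, 7): e=[114,9,3] → X
    (3,3)@(7, 7): e=[90,27,9] → X
    (4,3)@(9, 7): e=[66,45,15] → X
    (7,3)@(15, 7): e=[-6,99,33] → .
    (2,4)@(5, 9): e=[118,-15,23] → .
    (3,4)@(7, 9): e=[94,3,29] → X
    (7,4)@(15, 9): e=[-2,75,53] → .
    (3,5)@(7, 11): e=[98,-21,49] → .
    (4,5)@(9, 11): e=[74,-3,55] → .
  covered (17 px):
    . . . . . . . . .
    . . . . . . . . .
    . . . . . X X . .
    . . X X X X X . .
    . . . X X X X . .
    . . . . . X X X .
    . . . . . . X X .
    . . . . . . . X .

Answer: [[2,4],[2,5],[2,6],[2,7],[3,7]]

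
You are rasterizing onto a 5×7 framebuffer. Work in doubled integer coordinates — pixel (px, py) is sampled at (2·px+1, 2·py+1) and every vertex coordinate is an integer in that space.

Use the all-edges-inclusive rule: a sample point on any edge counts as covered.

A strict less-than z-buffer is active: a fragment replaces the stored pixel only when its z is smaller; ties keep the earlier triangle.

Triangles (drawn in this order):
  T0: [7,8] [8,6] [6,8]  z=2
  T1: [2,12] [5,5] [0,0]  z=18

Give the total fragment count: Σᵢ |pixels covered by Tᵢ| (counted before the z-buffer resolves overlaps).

T0:
  2·area = 2  (B↔C swapped to make it positive)
  edge (7, 8)→(6, 8): d=(-1,0) inclusive
  edge (6, 8)→(8, 6): d=(2,-2) inclusive
  edge (8, 6)→(7, 8): d=(-1,2) inclusive
    (4,2)@(9, 5): e=[3,0,-1] → .  [on edge]
    (3,3)@(7, 7): e=[1,0,1] → X  [on edge]
    (4,3)@(9, 7): e=[1,4,-3] → .
    (2,4)@(5, 9): e=[-1,0,3] → .  [on edge]
    (3,4)@(7, 9): e=[-1,4,-1] → .
    (1,5)@(3, 11): e=[-3,0,5] → .  [on edge]
    (0,6)@(1, 13): e=[-5,0,7] → .  [on edge]
  covered (1 px):
    . . . . .
    . . . . .
    . . . . .
    . . . X .
    . . . . .
    . . . . .
    . . . . .
T1:
  2·area = 50  (B↔C swapped to make it positive)
  edge (2, 12)→(0, 0): d=(-2,-12) inclusive
  edge (0, 0)→(5, 5): d=(5,5) inclusive
  edge (5, 5)→(2, 12): d=(-3,7) inclusive
    (0,0)@(1, 1): e=[10,0,40] → X  [on edge]
    (1,0)@(3, 1): e=[34,-10,26] → .
    (0,1)@(1, 3): e=[6,10,34] → X
    (1,1)@(3, 3): e=[30,0,20] → X  [on edge]
    (2,1)@(5, 3): e=[54,-10,6] → .
    (0,2)@(1, 5): e=[2,20,28] → X
    (2,2)@(5, 5): e=[50,0,0] → X  [on edge]
    (3,2)@(7, 5): e=[74,-10,-14] → .
    (0,3)@(1, 7): e=[-2,30,22] → .
    (1,3)@(3, 7): e=[22,20,8] → X
    (2,3)@(5, 7): e=[46,10,-6] → .
    (3,3)@(7, 7): e=[70,0,-20] → .  [on edge]
    (4,4)@(9, 9): e=[90,0,-40] → .  [on edge]
  covered (8 px):
    X . . . .
    X X . . .
    X X X . .
    . X . . .
    . X . . .
    . . . . .
    . . . . .

Final: 9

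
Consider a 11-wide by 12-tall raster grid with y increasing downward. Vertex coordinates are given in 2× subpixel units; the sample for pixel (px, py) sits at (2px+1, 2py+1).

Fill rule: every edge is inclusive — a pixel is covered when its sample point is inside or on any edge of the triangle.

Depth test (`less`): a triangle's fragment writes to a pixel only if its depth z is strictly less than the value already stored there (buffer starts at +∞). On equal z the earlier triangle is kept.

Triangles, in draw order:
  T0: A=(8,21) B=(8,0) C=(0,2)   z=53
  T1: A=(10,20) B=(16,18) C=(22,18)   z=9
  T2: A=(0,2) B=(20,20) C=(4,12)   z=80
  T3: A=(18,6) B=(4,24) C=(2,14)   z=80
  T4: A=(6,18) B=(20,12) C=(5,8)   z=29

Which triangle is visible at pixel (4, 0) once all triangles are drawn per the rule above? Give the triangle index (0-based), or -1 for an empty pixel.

T0:
  2·area = 168  (B↔C swapped to make it positive)
  edge (8, 21)→(0, 2): d=(-8,-19) inclusive
  edge (0, 2)→(8, 0): d=(8,-2) inclusive
  edge (8, 0)→(8, 21): d=(0,21) inclusive
    (2,0)@(5, 1): e=[103,2,63] → X
    (3,0)@(7, 1): e=[141,6,21] → X
    (4,0)@(9, 1): e=[179,10,-21] → .
    (0,1)@(1, 3): e=[11,10,147] → X
    (1,1)@(3, 3): e=[49,14,105] → X
    (4,1)@(9, 3): e=[163,26,-21] → .
    (0,2)@(1, 5): e=[-5,26,147] → .
    (1,2)@(3, 5): e=[33,30,105] → X
    (4,2)@(9, 5): e=[147,42,-21] → .
    (1,3)@(3, 7): e=[17,46,105] → X
    (4,3)@(9, 7): e=[131,58,-21] → .
    (1,4)@(3, 9): e=[1,62,105] → X
  covered (21 px):
    . . X X . . . . . . .
    X X X X . . . . . . .
    . X X X . . . . . . .
    . X X X . . . . . . .
    . X X X . . . . . . .
    . . X X . . . . . . .
    . . X X . . . . . . .
    . . . X . . . . . . .
    . . . X . . . . . . .
    . . . . . . . . . . .
    . . . . . . . . . . .
    . . . . . . . . . . .
T1:
  2·area = 12
  edge (10, 20)→(16, 18): d=(6,-2) inclusive
  edge (16, 18)→(22, 18): d=(6,0) inclusive
  edge (22, 18)→(10, 20): d=(-12,2) inclusive
    (9,8)@(19, 17): e=[0,-6,18] → .  [on edge]
    (6,9)@(13, 19): e=[0,6,6] → X  [on edge]
    (7,9)@(15, 19): e=[4,6,2] → X
    (8,9)@(17, 19): e=[8,6,-2] → .
    (3,10)@(7, 21): e=[0,18,-6] → .  [on edge]
    (6,10)@(13, 21): e=[12,18,-18] → .
    (7,10)@(15, 21): e=[16,18,-22] → .
    (0,11)@(1, 23): e=[0,30,-18] → .  [on edge]
  covered (2 px):
    . . . . . . . . . . .
    . . . . . . . . . . .
    . . . . . . . . . . .
    . . . . . . . . . . .
    . . . . . . . . . . .
    . . . . . . . . . . .
    . . . . . . . . . . .
    . . . . . . . . . . .
    . . . . . . . . . . .
    . . . . . . X X . . .
    . . . . . . . . . . .
    . . . . . . . . . . .
T2:
  2·area = 128
  edge (0, 2)→(20, 20): d=(20,18) inclusive
  edge (20, 20)→(4, 12): d=(-16,-8) inclusive
  edge (4, 12)→(0, 2): d=(-4,-10) inclusive
    (0,1)@(1, 3): e=[2,120,6] → X
    (1,1)@(3, 3): e=[-34,136,26] → .
    (0,2)@(1, 5): e=[42,88,-2] → .
    (1,2)@(3, 5): e=[6,104,18] → X
    (2,2)@(5, 5): e=[-30,120,38] → .
    (1,3)@(3, 7): e=[46,72,10] → X
    (2,3)@(5, 7): e=[10,88,30] → X
    (3,3)@(7, 7): e=[-26,104,50] → .
    (1,4)@(3, 9): e=[86,40,2] → X
    (3,4)@(7, 9): e=[14,72,42] → X
    (4,4)@(9, 9): e=[-22,88,62] → .
    (1,5)@(3, 11): e=[126,8,-6] → .
  covered (16 px):
    . . . . . . . . . . .
    X . . . . . . . . . .
    . X . . . . . . . . .
    . X X . . . . . . . .
    . X X X . . . . . . .
    . . X X X . . . . . .
    . . . X X X . . . . .
    . . . . . X X . . . .
    . . . . . . . X . . .
    . . . . . . . . . . .
    . . . . . . . . . . .
    . . . . . . . . . . .
T3:
  2·area = 176
  edge (18, 6)→(4, 24): d=(-14,18) inclusive
  edge (4, 24)→(2, 14): d=(-2,-10) inclusive
  edge (2, 14)→(18, 6): d=(16,-8) inclusive
    (8,3)@(17, 7): e=[4,164,8] → X
    (9,3)@(19, 7): e=[-32,184,24] → .
    (0,4)@(1, 9): e=[264,0,-88] → .  [on edge]
    (6,4)@(13, 9): e=[48,120,8] → X
    (7,4)@(15, 9): e=[12,140,24] → X
    (8,4)@(17, 9): e=[-24,160,40] → .
    (4,5)@(9, 11): e=[92,76,8] → X
    (5,5)@(11, 11): e=[56,96,24] → X
    (7,5)@(15, 11): e=[-16,136,56] → .
    (2,6)@(5, 13): e=[136,32,8] → X
    (3,6)@(7, 13): e=[100,52,24] → X
    (6,6)@(13, 13): e=[-8,112,72] → .
    (5,7)@(11, 15): e=[0,88,88] → X  [on edge]
    (1,9)@(3, 19): e=[88,0,88] → X  [on edge]
  covered (23 px):
    . . . . . . . . . . .
    . . . . . . . . . . .
    . . . . . . . . . . .
    . . . . . . . . X . .
    . . . . . . X X . . .
    . . . . X X X . . . .
    . . X X X X . . . . .
    . X X X X X . . . . .
    . X X X X . . . . . .
    . X X X . . . . . . .
    . . X . . . . . . . .
    . . . . . . . . . . .
T4:
  2·area = 146  (B↔C swapped to make it positive)
  edge (6, 18)→(5, 8): d=(-1,-10) inclusive
  edge (5, 8)→(20, 12): d=(15,4) inclusive
  edge (20, 12)→(6, 18): d=(-14,6) inclusive
    (3,4)@(7, 9): e=[19,7,120] → X
    (4,4)@(9, 9): e=[39,-1,108] → .
    (3,5)@(7, 11): e=[17,37,92] → X
    (4,5)@(9, 11): e=[37,29,80] → X
    (5,5)@(11, 11): e=[57,21,68] → X
    (6,5)@(13, 11): e=[77,13,56] → X
    (7,5)@(15, 11): e=[97,5,44] → X
    (8,5)@(17, 11): e=[117,-3,32] → .
    (3,6)@(7, 13): e=[15,67,64] → X
    (8,6)@(17, 13): e=[115,27,4] → X
    (9,6)@(19, 13): e=[135,19,-8] → .
    (3,7)@(7, 15): e=[13,97,36] → X
    (6,7)@(13, 15): e=[73,73,0] → X  [on edge]
  covered (17 px):
    . . . . . . . . . . .
    . . . . . . . . . . .
    . . . . . . . . . . .
    . . . . . . . . . . .
    . . . X . . . . . . .
    . . . X X X X X . . .
    . . . X X X X X X . .
    . . . X X X X . . . .
    . . . X . . . . . . .
    . . . . . . . . . . .
    . . . . . . . . . . .
    . . . . . . . . . . .

Z-buffer (winner per pixel, '.' = empty):
  . . 0 0 . . . . . . .
  0 0 0 0 . . . . . . .
  . 0 0 0 . . . . . . .
  . 0 0 0 . . . . 3 . .
  . 0 0 4 . . 3 3 . . .
  . . 0 4 4 4 4 4 . . .
  . . 0 4 4 4 4 4 4 . .
  . 3 3 4 4 4 4 . . . .
  . 3 3 4 3 . . 2 . . .
  . 3 3 3 . . 1 1 . . .
  . . 3 . . . . . . . .
  . . . . . . . . . . .

Final: -1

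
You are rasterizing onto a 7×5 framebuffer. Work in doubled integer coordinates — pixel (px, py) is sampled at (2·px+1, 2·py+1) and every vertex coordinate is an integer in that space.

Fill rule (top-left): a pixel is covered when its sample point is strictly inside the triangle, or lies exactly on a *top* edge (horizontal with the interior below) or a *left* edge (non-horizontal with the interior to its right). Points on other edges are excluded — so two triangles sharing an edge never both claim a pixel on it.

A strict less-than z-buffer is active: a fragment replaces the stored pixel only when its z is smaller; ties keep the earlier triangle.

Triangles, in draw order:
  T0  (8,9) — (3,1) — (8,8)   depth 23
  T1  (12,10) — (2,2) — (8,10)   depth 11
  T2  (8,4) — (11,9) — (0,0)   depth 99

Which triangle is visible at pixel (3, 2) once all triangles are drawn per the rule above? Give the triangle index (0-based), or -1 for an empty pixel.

T0:
  2·area = 5
  edge (8, 9)→(3, 1): d=(-5,-8) top-left  bias=+0
  edge (3, 1)→(8, 8): d=(5,7) right/bottom  bias=-1
  edge (8, 8)→(8, 9): d=(0,1) right/bottom  bias=-1
    (1,0)@(3, 1): e=[0,0,5] → .  [on edge]
    (3,3)@(7, 7): e=[2,2,1] → X
    (4,3)@(9, 7): e=[18,-12,-1] → .
    (3,4)@(7, 9): e=[-8,12,1] → .
  covered (1 px):
    . . . . . . .
    . . . . . . .
    . . . . . . .
    . . . X . . .
    . . . . . . .
T1:
  2·area = 32  (B↔C swapped to make it positive)
  edge (12, 10)→(8, 10): d=(-4,0) right/bottom  bias=-1
  edge (8, 10)→(2, 2): d=(-6,-8) top-left  bias=+0
  edge (2, 2)→(12, 10): d=(10,8) right/bottom  bias=-1
    (1,1)@(3, 3): e=[28,2,2] → X
    (2,1)@(5, 3): e=[28,18,-14] → .
    (1,2)@(3, 5): e=[20,-10,22] → .
    (2,2)@(5, 5): e=[20,6,6] → X
    (3,2)@(7, 5): e=[20,22,-10] → .
    (2,3)@(5, 7): e=[12,-6,26] → .
    (3,3)@(7, 7): e=[12,10,10] → X
    (4,3)@(9, 7): e=[12,26,-6] → .
    (3,4)@(7, 9): e=[4,-2,30] → .
    (4,4)@(9, 9): e=[4,14,14] → X
    (5,4)@(11, 9): e=[4,30,-2] → .
  covered (4 px):
    . . . . . . .
    . X . . . . .
    . . X . . . .
    . . . X . . .
    . . . . X . .
T2:
  2·area = 28
  edge (8, 4)→(11, 9): d=(3,5) right/bottom  bias=-1
  edge (11, 9)→(0, 0): d=(-11,-9) top-left  bias=+0
  edge (0, 0)→(8, 4): d=(8,4) right/bottom  bias=-1
    (2,1)@(5, 3): e=[12,12,4] → X
    (3,1)@(7, 3): e=[2,30,-4] → .
    (2,2)@(5, 5): e=[18,-10,20] → .
    (3,2)@(7, 5): e=[8,8,12] → X
    (4,2)@(9, 5): e=[-2,26,4] → .
    (3,3)@(7, 7): e=[14,-14,28] → .
    (4,3)@(9, 7): e=[4,4,20] → X
    (5,3)@(11, 7): e=[-6,22,12] → .
    (4,4)@(9, 9): e=[10,-18,36] → .
    (5,4)@(11, 9): e=[0,0,28] → .  [on edge]
  covered (3 px):
    . . . . . . .
    . . X . . . .
    . . . X . . .
    . . . . X . .
    . . . . . . .

Z-buffer (winner per pixel, '.' = empty):
  . . . . . . .
  . 1 2 . . . .
  . . 1 2 . . .
  . . . 1 2 . .
  . . . . 1 . .

Result: 2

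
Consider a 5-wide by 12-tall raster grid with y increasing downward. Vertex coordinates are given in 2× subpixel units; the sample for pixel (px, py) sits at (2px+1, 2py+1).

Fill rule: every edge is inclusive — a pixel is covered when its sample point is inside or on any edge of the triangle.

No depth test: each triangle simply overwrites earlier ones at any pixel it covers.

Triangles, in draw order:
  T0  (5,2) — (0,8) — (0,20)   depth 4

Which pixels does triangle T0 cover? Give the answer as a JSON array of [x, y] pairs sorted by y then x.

T0:
  2·area = 60  (B↔C swapped to make it positive)
  edge (5, 2)→(0, 20): d=(-5,18) inclusive
  edge (0, 20)→(0, 8): d=(0,-12) inclusive
  edge (0, 8)→(5, 2): d=(5,-6) inclusive
    (1,2)@(3, 5): e=[21,36,3] → X
    (2,2)@(5, 5): e=[-15,60,15] → .
    (0,3)@(1, 7): e=[47,12,1] → X
    (2,3)@(5, 7): e=[-25,60,25] → .
    (0,4)@(1, 9): e=[37,12,11] → X
    (2,4)@(5, 9): e=[-35,60,35] → .
    (0,5)@(1, 11): e=[27,12,21] → X
    (1,5)@(3, 11): e=[-9,36,33] → .
    (0,6)@(1, 13): e=[17,12,31] → X
    (1,6)@(3, 13): e=[-19,36,43] → .
    (0,7)@(1, 15): e=[7,12,41] → X
    (1,7)@(3, 15): e=[-29,36,53] → .
  covered (8 px):
    . . . . .
    . . . . .
    . X . . .
    X X . . .
    X X . . .
    X . . . .
    X . . . .
    X . . . .
    . . . . .
    . . . . .
    . . . . .
    . . . . .

Result: [[1,2],[0,3],[1,3],[0,4],[1,4],[0,5],[0,6],[0,7]]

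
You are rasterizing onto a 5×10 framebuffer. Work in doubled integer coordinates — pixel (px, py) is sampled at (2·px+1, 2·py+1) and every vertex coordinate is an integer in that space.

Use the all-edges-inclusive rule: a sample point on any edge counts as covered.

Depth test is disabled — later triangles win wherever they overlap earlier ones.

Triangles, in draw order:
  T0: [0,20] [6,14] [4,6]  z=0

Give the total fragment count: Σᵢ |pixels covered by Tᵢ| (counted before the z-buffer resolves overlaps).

T0:
  2·area = 60  (B↔C swapped to make it positive)
  edge (0, 20)→(4, 6): d=(4,-14) inclusive
  edge (4, 6)→(6, 14): d=(2,8) inclusive
  edge (6, 14)→(0, 20): d=(-6,6) inclusive
    (1,5)@(3, 11): e=[6,18,36] → █
    (2,5)@(5, 11): e=[34,2,24] → █
    (3,5)@(7, 11): e=[62,-14,12] → ·
    (4,5)@(9, 11): e=[90,-30,0] → ·  [on edge]
    (1,6)@(3, 13): e=[14,22,24] → █
    (3,6)@(7, 13): e=[70,-10,0] → ·  [on edge]
    (1,7)@(3, 15): e=[22,26,12] → █
    (2,7)@(5, 15): e=[50,10,0] → █  [on edge]
    (3,7)@(7, 15): e=[78,-6,-12] → ·
    (0,8)@(1, 17): e=[2,46,12] → █
    (1,8)@(3, 17): e=[30,30,0] → █  [on edge]
    (2,8)@(5, 17): e=[58,14,-12] → ·
    (0,9)@(1, 19): e=[10,50,0] → █  [on edge]
  covered (9 px):
    · · · · ·
    · · · · ·
    · · · · ·
    · · · · ·
    · · · · ·
    · █ █ · ·
    · █ █ · ·
    · █ █ · ·
    █ █ · · ·
    █ · · · ·

Result: 9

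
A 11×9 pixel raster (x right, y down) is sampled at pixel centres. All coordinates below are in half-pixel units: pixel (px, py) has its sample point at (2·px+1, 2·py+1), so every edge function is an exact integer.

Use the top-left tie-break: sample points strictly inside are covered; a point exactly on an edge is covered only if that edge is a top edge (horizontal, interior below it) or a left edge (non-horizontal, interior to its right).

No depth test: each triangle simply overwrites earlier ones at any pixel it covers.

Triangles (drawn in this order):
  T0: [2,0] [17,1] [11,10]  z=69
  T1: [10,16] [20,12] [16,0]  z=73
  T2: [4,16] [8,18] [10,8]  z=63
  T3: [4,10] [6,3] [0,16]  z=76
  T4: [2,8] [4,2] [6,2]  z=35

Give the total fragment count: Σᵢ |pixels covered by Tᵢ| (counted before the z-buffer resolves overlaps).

T0:
  2·area = 141
  edge (2, 0)→(17, 1): d=(15,1) right/bottom  bias=-1
  edge (17, 1)→(11, 10): d=(-6,9) right/bottom  bias=-1
  edge (11, 10)→(2, 0): d=(-9,-10) top-left  bias=+0
    (1,0)@(3, 1): e=[14,126,1] → █
    (2,0)@(5, 1): e=[12,108,21] → █
    (3,0)@(7, 1): e=[10,90,41] → █
    (4,0)@(9, 1): e=[8,72,61] → █
    (5,0)@(11, 1): e=[6,54,81] → █
    (6,0)@(13, 1): e=[4,36,101] → █
    (7,0)@(15, 1): e=[2,18,121] → █
    (8,0)@(17, 1): e=[0,0,141] → ·  [on edge]
    (1,1)@(3, 3): e=[44,114,-17] → ·
    (2,1)@(5, 3): e=[42,96,3] → █
    (8,1)@(17, 3): e=[30,-12,123] → ·
    (2,2)@(5, 5): e=[72,84,-15] → ·
    (6,3)@(13, 7): e=[94,0,47] → ·  [on edge]
    (4,6)@(9, 13): e=[188,0,-47] → ·  [on edge]
  covered (20 px):
    · █ █ █ █ █ █ █ · · ·
    · · █ █ █ █ █ █ · · ·
    · · · █ █ █ █ · · · ·
    · · · · █ █ · · · · ·
    · · · · · █ · · · · ·
    · · · · · · · · · · ·
    · · · · · · · · · · ·
    · · · · · · · · · · ·
    · · · · · · · · · · ·
T1:
  2·area = 136  (B↔C swapped to make it positive)
  edge (10, 16)→(16, 0): d=(6,-16) top-left  bias=+0
  edge (16, 0)→(20, 12): d=(4,12) right/bottom  bias=-1
  edge (20, 12)→(10, 16): d=(-10,4) right/bottom  bias=-1
    (7,1)@(15, 3): e=[2,24,110] → █
    (8,1)@(17, 3): e=[34,0,102] → ·  [on edge]
    (7,2)@(15, 5): e=[14,32,90] → █
    (8,2)@(17, 5): e=[46,8,82] → █
    (9,2)@(19, 5): e=[78,-16,74] → ·
    (7,3)@(15, 7): e=[26,40,70] → █
    (9,3)@(19, 7): e=[90,-8,54] → ·
    (6,4)@(13, 9): e=[6,72,58] → █
    (9,4)@(19, 9): e=[102,0,34] → ·  [on edge]
    (6,5)@(13, 11): e=[18,80,38] → █
    (9,5)@(19, 11): e=[114,8,14] → █
    (10,5)@(21, 11): e=[146,-16,6] → ·
    (10,7)@(21, 15): e=[170,0,-34] → ·  [on edge]
  covered (16 px):
    · · · · · · · · · · ·
    · · · · · · · █ · · ·
    · · · · · · · █ █ · ·
    · · · · · · · █ █ · ·
    · · · · · · █ █ █ · ·
    · · · · · · █ █ █ █ ·
    · · · · · · █ █ █ · ·
    · · · · · █ · · · · ·
    · · · · · · · · · · ·
T2:
  2·area = 44  (B↔C swapped to make it positive)
  edge (4, 16)→(10, 8): d=(6,-8) top-left  bias=+0
  edge (10, 8)→(8, 18): d=(-2,10) right/bottom  bias=-1
  edge (8, 18)→(4, 16): d=(-4,-2) top-left  bias=+0
    (5,1)@(11, 3): e=[-22,0,66] → ·  [on edge]
    (4,5)@(9, 11): e=[10,4,30] → █
    (5,5)@(11, 11): e=[26,-16,34] → ·
    (3,6)@(7, 13): e=[6,20,18] → █
    (4,6)@(9, 13): e=[22,0,22] → ·  [on edge]
    (2,7)@(5, 15): e=[2,36,6] → █
    (4,7)@(9, 15): e=[34,-4,14] → ·
    (2,8)@(5, 17): e=[14,32,-2] → ·
    (3,8)@(7, 17): e=[30,12,2] → █
    (4,8)@(9, 17): e=[46,-8,6] → ·
  covered (5 px):
    · · · · · · · · · · ·
    · · · · · · · · · · ·
    · · · · · · · · · · ·
    · · · · · · · · · · ·
    · · · · · · · · · · ·
    · · · · █ · · · · · ·
    · · · █ · · · · · · ·
    · · █ █ · · · · · · ·
    · · · █ · · · · · · ·
T3:
  2·area = 16  (B↔C swapped to make it positive)
  edge (4, 10)→(0, 16): d=(-4,6) right/bottom  bias=-1
  edge (0, 16)→(6, 3): d=(6,-13) top-left  bias=+0
  edge (6, 3)→(4, 10): d=(-2,7) right/bottom  bias=-1
    (1,5)@(3, 11): e=[2,9,5] → █
    (2,5)@(5, 11): e=[-10,35,-9] → ·
    (1,6)@(3, 13): e=[-6,21,1] → ·
  covered (1 px):
    · · · · · · · · · · ·
    · · · · · · · · · · ·
    · · · · · · · · · · ·
    · · · · · · · · · · ·
    · · · · · · · · · · ·
    · █ · · · · · · · · ·
    · · · · · · · · · · ·
    · · · · · · · · · · ·
    · · · · · · · · · · ·
T4:
  2·area = 12
  edge (2, 8)→(4, 2): d=(2,-6) top-left  bias=+0
  edge (4, 2)→(6, 2): d=(2,0) top-left  bias=+0
  edge (6, 2)→(2, 8): d=(-4,6) right/bottom  bias=-1
    (2,1)@(5, 3): e=[8,2,2] → █
    (3,1)@(7, 3): e=[20,2,-10] → ·
    (1,2)@(3, 5): e=[0,6,6] → █  [on edge]
    (2,2)@(5, 5): e=[12,6,-6] → ·
    (1,3)@(3, 7): e=[4,10,-2] → ·
    (0,5)@(1, 11): e=[0,18,-6] → ·  [on edge]
  covered (2 px):
    · · · · · · · · · · ·
    · · █ · · · · · · · ·
    · █ · · · · · · · · ·
    · · · · · · · · · · ·
    · · · · · · · · · · ·
    · · · · · · · · · · ·
    · · · · · · · · · · ·
    · · · · · · · · · · ·
    · · · · · · · · · · ·

Result: 44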